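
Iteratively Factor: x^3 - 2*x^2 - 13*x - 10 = (x - 5)*(x^2 + 3*x + 2) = (x - 5)*(x + 1)*(x + 2)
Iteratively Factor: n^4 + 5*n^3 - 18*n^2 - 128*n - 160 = (n + 2)*(n^3 + 3*n^2 - 24*n - 80) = (n + 2)*(n + 4)*(n^2 - n - 20) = (n + 2)*(n + 4)^2*(n - 5)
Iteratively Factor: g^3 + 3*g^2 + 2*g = (g + 1)*(g^2 + 2*g) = g*(g + 1)*(g + 2)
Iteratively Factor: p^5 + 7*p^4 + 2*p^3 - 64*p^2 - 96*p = (p - 3)*(p^4 + 10*p^3 + 32*p^2 + 32*p) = (p - 3)*(p + 2)*(p^3 + 8*p^2 + 16*p) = p*(p - 3)*(p + 2)*(p^2 + 8*p + 16) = p*(p - 3)*(p + 2)*(p + 4)*(p + 4)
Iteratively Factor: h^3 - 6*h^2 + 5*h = (h - 1)*(h^2 - 5*h) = h*(h - 1)*(h - 5)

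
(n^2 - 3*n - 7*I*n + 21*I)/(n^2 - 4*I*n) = (n^2 - 3*n - 7*I*n + 21*I)/(n*(n - 4*I))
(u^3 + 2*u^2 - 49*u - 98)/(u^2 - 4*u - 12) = (u^2 - 49)/(u - 6)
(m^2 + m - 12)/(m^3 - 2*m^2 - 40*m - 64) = (m - 3)/(m^2 - 6*m - 16)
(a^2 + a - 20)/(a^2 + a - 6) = (a^2 + a - 20)/(a^2 + a - 6)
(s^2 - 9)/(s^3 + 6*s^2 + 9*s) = (s - 3)/(s*(s + 3))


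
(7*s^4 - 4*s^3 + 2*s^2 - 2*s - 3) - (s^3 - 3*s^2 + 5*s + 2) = 7*s^4 - 5*s^3 + 5*s^2 - 7*s - 5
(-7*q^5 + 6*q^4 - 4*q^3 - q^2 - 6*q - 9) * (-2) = 14*q^5 - 12*q^4 + 8*q^3 + 2*q^2 + 12*q + 18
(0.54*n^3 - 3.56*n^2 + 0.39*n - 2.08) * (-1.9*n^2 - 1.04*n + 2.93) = -1.026*n^5 + 6.2024*n^4 + 4.5436*n^3 - 6.8844*n^2 + 3.3059*n - 6.0944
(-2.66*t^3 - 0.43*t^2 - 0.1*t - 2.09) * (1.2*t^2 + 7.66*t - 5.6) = -3.192*t^5 - 20.8916*t^4 + 11.4822*t^3 - 0.866*t^2 - 15.4494*t + 11.704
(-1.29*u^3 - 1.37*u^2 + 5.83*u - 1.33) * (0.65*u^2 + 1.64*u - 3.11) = -0.8385*u^5 - 3.0061*u^4 + 5.5546*u^3 + 12.9574*u^2 - 20.3125*u + 4.1363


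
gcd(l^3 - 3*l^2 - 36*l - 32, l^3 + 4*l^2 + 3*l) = l + 1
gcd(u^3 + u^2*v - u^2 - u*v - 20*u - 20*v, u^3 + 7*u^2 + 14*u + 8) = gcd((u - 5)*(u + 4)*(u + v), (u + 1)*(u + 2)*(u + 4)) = u + 4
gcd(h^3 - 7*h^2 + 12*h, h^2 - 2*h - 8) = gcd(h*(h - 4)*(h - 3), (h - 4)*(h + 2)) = h - 4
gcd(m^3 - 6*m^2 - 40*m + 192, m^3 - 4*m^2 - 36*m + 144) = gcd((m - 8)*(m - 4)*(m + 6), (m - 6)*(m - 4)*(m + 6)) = m^2 + 2*m - 24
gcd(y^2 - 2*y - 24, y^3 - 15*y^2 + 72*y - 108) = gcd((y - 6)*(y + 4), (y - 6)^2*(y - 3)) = y - 6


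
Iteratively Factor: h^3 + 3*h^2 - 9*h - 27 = (h + 3)*(h^2 - 9) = (h - 3)*(h + 3)*(h + 3)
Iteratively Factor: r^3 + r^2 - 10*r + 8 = (r - 2)*(r^2 + 3*r - 4) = (r - 2)*(r + 4)*(r - 1)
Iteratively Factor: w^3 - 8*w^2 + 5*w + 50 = (w - 5)*(w^2 - 3*w - 10) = (w - 5)*(w + 2)*(w - 5)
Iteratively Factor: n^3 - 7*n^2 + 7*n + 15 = (n - 3)*(n^2 - 4*n - 5) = (n - 5)*(n - 3)*(n + 1)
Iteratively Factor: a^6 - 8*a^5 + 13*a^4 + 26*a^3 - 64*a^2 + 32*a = (a - 1)*(a^5 - 7*a^4 + 6*a^3 + 32*a^2 - 32*a) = (a - 4)*(a - 1)*(a^4 - 3*a^3 - 6*a^2 + 8*a) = (a - 4)*(a - 1)*(a + 2)*(a^3 - 5*a^2 + 4*a) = (a - 4)^2*(a - 1)*(a + 2)*(a^2 - a) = (a - 4)^2*(a - 1)^2*(a + 2)*(a)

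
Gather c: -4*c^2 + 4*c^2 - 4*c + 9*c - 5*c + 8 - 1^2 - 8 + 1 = 0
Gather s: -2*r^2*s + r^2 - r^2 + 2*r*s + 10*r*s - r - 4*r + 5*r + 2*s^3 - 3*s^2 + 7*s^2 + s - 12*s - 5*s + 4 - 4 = 2*s^3 + 4*s^2 + s*(-2*r^2 + 12*r - 16)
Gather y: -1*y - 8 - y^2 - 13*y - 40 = -y^2 - 14*y - 48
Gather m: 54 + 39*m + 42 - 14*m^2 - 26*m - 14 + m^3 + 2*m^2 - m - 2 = m^3 - 12*m^2 + 12*m + 80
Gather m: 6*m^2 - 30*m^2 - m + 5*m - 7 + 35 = -24*m^2 + 4*m + 28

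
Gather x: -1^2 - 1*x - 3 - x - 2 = -2*x - 6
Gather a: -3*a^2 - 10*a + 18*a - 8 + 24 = -3*a^2 + 8*a + 16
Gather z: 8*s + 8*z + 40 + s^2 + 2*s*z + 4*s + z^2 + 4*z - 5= s^2 + 12*s + z^2 + z*(2*s + 12) + 35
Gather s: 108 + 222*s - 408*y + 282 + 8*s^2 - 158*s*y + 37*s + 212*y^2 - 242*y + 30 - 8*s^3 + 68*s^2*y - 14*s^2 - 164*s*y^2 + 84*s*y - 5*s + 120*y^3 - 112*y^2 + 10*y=-8*s^3 + s^2*(68*y - 6) + s*(-164*y^2 - 74*y + 254) + 120*y^3 + 100*y^2 - 640*y + 420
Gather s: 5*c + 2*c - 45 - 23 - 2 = 7*c - 70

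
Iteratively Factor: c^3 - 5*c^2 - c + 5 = (c + 1)*(c^2 - 6*c + 5) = (c - 1)*(c + 1)*(c - 5)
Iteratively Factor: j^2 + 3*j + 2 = (j + 2)*(j + 1)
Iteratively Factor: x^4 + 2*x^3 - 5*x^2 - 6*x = (x - 2)*(x^3 + 4*x^2 + 3*x) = (x - 2)*(x + 1)*(x^2 + 3*x) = (x - 2)*(x + 1)*(x + 3)*(x)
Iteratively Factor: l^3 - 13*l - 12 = (l + 3)*(l^2 - 3*l - 4) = (l - 4)*(l + 3)*(l + 1)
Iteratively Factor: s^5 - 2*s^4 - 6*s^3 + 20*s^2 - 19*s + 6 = (s - 1)*(s^4 - s^3 - 7*s^2 + 13*s - 6) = (s - 1)^2*(s^3 - 7*s + 6) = (s - 1)^2*(s + 3)*(s^2 - 3*s + 2) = (s - 1)^3*(s + 3)*(s - 2)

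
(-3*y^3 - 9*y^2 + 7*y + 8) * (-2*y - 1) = 6*y^4 + 21*y^3 - 5*y^2 - 23*y - 8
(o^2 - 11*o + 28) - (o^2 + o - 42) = 70 - 12*o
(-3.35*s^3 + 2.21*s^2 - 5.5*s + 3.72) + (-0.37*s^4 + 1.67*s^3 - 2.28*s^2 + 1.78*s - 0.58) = -0.37*s^4 - 1.68*s^3 - 0.0699999999999998*s^2 - 3.72*s + 3.14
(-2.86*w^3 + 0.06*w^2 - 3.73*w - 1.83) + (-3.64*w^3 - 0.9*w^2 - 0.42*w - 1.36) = -6.5*w^3 - 0.84*w^2 - 4.15*w - 3.19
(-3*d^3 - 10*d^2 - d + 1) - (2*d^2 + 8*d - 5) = -3*d^3 - 12*d^2 - 9*d + 6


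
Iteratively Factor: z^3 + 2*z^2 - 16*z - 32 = (z + 2)*(z^2 - 16) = (z + 2)*(z + 4)*(z - 4)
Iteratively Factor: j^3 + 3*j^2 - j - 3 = (j + 1)*(j^2 + 2*j - 3) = (j + 1)*(j + 3)*(j - 1)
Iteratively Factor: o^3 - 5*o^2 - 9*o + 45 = (o - 5)*(o^2 - 9) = (o - 5)*(o + 3)*(o - 3)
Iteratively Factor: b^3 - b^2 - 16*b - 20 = (b + 2)*(b^2 - 3*b - 10) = (b + 2)^2*(b - 5)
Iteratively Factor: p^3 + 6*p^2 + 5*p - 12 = (p + 3)*(p^2 + 3*p - 4) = (p + 3)*(p + 4)*(p - 1)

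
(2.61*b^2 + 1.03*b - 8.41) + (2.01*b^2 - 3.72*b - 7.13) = 4.62*b^2 - 2.69*b - 15.54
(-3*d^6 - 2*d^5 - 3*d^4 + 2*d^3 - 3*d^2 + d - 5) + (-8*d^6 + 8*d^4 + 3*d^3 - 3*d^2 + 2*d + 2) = -11*d^6 - 2*d^5 + 5*d^4 + 5*d^3 - 6*d^2 + 3*d - 3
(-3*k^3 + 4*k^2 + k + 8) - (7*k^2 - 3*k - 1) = -3*k^3 - 3*k^2 + 4*k + 9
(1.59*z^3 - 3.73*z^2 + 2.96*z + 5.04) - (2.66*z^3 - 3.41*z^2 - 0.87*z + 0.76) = -1.07*z^3 - 0.32*z^2 + 3.83*z + 4.28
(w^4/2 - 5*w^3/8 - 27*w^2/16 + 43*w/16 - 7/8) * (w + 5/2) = w^5/2 + 5*w^4/8 - 13*w^3/4 - 49*w^2/32 + 187*w/32 - 35/16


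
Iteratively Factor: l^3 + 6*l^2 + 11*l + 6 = (l + 2)*(l^2 + 4*l + 3) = (l + 2)*(l + 3)*(l + 1)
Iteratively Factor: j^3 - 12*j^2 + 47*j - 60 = (j - 5)*(j^2 - 7*j + 12) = (j - 5)*(j - 4)*(j - 3)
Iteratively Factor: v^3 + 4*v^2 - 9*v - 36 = (v + 4)*(v^2 - 9) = (v + 3)*(v + 4)*(v - 3)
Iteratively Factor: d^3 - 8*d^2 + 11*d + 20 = (d + 1)*(d^2 - 9*d + 20) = (d - 4)*(d + 1)*(d - 5)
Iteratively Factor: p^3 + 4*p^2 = (p + 4)*(p^2) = p*(p + 4)*(p)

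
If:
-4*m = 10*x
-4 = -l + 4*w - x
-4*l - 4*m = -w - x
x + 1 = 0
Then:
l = -49/15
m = 5/2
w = -31/15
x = -1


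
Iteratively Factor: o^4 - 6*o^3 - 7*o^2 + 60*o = (o + 3)*(o^3 - 9*o^2 + 20*o) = o*(o + 3)*(o^2 - 9*o + 20) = o*(o - 4)*(o + 3)*(o - 5)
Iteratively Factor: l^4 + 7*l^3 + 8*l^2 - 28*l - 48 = (l - 2)*(l^3 + 9*l^2 + 26*l + 24) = (l - 2)*(l + 3)*(l^2 + 6*l + 8) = (l - 2)*(l + 2)*(l + 3)*(l + 4)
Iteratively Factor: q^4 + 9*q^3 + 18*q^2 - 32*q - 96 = (q + 4)*(q^3 + 5*q^2 - 2*q - 24) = (q - 2)*(q + 4)*(q^2 + 7*q + 12) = (q - 2)*(q + 3)*(q + 4)*(q + 4)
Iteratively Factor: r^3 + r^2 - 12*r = (r + 4)*(r^2 - 3*r) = r*(r + 4)*(r - 3)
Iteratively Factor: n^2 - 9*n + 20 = (n - 4)*(n - 5)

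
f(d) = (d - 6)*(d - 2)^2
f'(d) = (d - 6)*(2*d - 4) + (d - 2)^2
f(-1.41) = -86.16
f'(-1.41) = 62.16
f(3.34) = -4.78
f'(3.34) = -5.33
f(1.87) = -0.07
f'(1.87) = 1.09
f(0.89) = -6.30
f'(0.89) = 12.58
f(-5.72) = -698.49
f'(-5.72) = 240.56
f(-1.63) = -100.54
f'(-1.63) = 68.57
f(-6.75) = -976.17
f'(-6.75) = 299.69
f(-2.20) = -144.65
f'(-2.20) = 86.52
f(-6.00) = -768.00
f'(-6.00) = 256.00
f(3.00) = -3.00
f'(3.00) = -5.00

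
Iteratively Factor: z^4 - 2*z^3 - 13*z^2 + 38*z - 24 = (z - 2)*(z^3 - 13*z + 12) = (z - 2)*(z + 4)*(z^2 - 4*z + 3) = (z - 3)*(z - 2)*(z + 4)*(z - 1)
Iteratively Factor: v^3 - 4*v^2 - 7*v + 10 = (v - 1)*(v^2 - 3*v - 10) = (v - 5)*(v - 1)*(v + 2)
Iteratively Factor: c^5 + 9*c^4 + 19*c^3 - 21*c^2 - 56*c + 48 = (c - 1)*(c^4 + 10*c^3 + 29*c^2 + 8*c - 48) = (c - 1)*(c + 4)*(c^3 + 6*c^2 + 5*c - 12) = (c - 1)*(c + 4)^2*(c^2 + 2*c - 3) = (c - 1)*(c + 3)*(c + 4)^2*(c - 1)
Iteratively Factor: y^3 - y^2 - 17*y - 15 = (y - 5)*(y^2 + 4*y + 3) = (y - 5)*(y + 3)*(y + 1)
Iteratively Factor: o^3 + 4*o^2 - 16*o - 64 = (o + 4)*(o^2 - 16) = (o + 4)^2*(o - 4)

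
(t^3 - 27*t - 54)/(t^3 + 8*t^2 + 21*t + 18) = (t - 6)/(t + 2)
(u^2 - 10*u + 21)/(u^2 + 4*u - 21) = (u - 7)/(u + 7)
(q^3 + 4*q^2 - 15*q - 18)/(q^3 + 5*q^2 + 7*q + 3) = (q^2 + 3*q - 18)/(q^2 + 4*q + 3)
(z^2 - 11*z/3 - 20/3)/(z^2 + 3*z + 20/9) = 3*(z - 5)/(3*z + 5)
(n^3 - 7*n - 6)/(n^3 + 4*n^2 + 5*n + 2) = (n - 3)/(n + 1)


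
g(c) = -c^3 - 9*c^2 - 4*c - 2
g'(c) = -3*c^2 - 18*c - 4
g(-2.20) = -26.11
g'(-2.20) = 21.08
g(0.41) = -5.22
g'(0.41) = -11.88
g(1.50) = -31.62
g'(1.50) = -37.75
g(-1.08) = -6.92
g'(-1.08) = 11.94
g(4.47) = -289.02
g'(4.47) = -144.40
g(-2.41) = -30.64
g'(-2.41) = 21.96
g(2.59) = -90.11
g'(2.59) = -70.74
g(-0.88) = -4.77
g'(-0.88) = 9.52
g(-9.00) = 34.00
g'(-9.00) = -85.00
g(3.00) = -122.00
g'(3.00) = -85.00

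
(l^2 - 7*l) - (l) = l^2 - 8*l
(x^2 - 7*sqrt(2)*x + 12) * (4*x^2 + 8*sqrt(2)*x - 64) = 4*x^4 - 20*sqrt(2)*x^3 - 128*x^2 + 544*sqrt(2)*x - 768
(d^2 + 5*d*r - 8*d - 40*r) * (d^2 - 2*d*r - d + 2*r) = d^4 + 3*d^3*r - 9*d^3 - 10*d^2*r^2 - 27*d^2*r + 8*d^2 + 90*d*r^2 + 24*d*r - 80*r^2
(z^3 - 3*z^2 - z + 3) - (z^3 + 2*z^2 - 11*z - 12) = -5*z^2 + 10*z + 15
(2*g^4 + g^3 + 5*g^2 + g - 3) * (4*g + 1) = 8*g^5 + 6*g^4 + 21*g^3 + 9*g^2 - 11*g - 3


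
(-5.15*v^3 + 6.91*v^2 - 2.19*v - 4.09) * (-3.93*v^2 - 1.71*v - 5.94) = 20.2395*v^5 - 18.3498*v^4 + 27.3816*v^3 - 21.2268*v^2 + 20.0025*v + 24.2946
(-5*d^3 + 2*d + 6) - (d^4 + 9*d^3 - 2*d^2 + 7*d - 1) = -d^4 - 14*d^3 + 2*d^2 - 5*d + 7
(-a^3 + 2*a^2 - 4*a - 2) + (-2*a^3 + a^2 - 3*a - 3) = -3*a^3 + 3*a^2 - 7*a - 5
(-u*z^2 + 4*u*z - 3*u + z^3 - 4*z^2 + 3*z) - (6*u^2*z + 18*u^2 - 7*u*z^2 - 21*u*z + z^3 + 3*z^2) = -6*u^2*z - 18*u^2 + 6*u*z^2 + 25*u*z - 3*u - 7*z^2 + 3*z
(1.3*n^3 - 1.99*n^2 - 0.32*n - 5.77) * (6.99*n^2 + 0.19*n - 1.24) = 9.087*n^5 - 13.6631*n^4 - 4.2269*n^3 - 37.9255*n^2 - 0.6995*n + 7.1548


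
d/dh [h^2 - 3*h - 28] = 2*h - 3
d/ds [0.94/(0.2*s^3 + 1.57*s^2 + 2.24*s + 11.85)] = (-0.564*s^2 - 2.9516*s - 2.1056)/(0.2*s^3 + 1.57*s^2 + 2.24*s + 11.85)^2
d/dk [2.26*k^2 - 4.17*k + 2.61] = 4.52*k - 4.17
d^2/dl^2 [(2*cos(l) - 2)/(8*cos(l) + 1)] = 18*(-cos(l) + 4*cos(2*l) - 12)/(8*cos(l) + 1)^3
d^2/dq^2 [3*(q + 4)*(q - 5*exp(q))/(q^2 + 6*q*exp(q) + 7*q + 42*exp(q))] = 3*(2*(q + 4)*(q - 5*exp(q))*(6*q*exp(q) + 2*q + 48*exp(q) + 7)^2 + (-5*(q + 4)*exp(q) - 10*exp(q) + 2)*(q^2 + 6*q*exp(q) + 7*q + 42*exp(q))^2 + 2*(-(q + 4)*(q - 5*exp(q))*(3*q*exp(q) + 27*exp(q) + 1) + (q + 4)*(5*exp(q) - 1)*(6*q*exp(q) + 2*q + 48*exp(q) + 7) - (q - 5*exp(q))*(6*q*exp(q) + 2*q + 48*exp(q) + 7))*(q^2 + 6*q*exp(q) + 7*q + 42*exp(q)))/(q^2 + 6*q*exp(q) + 7*q + 42*exp(q))^3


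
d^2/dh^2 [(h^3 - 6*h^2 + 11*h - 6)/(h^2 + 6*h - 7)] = 180/(h^3 + 21*h^2 + 147*h + 343)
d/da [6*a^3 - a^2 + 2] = 2*a*(9*a - 1)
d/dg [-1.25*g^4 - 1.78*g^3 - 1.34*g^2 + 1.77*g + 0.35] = -5.0*g^3 - 5.34*g^2 - 2.68*g + 1.77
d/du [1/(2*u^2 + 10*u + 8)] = (-u - 5/2)/(u^2 + 5*u + 4)^2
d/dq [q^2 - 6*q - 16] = 2*q - 6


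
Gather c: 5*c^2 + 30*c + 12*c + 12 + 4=5*c^2 + 42*c + 16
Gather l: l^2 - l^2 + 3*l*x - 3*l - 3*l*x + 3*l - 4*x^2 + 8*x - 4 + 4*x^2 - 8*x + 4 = 0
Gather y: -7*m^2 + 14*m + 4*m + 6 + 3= -7*m^2 + 18*m + 9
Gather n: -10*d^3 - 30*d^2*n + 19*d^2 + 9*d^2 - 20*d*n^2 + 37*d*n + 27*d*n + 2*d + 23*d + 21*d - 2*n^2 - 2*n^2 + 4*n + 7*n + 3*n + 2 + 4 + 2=-10*d^3 + 28*d^2 + 46*d + n^2*(-20*d - 4) + n*(-30*d^2 + 64*d + 14) + 8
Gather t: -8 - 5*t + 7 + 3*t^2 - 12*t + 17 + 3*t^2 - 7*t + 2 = 6*t^2 - 24*t + 18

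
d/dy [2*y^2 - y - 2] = 4*y - 1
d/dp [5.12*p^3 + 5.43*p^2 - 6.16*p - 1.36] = 15.36*p^2 + 10.86*p - 6.16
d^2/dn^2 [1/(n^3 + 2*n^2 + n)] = 2*(6*n^2 + 4*n + 1)/(n^3*(n^4 + 4*n^3 + 6*n^2 + 4*n + 1))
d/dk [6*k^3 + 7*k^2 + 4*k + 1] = 18*k^2 + 14*k + 4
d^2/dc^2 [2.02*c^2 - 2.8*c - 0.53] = 4.04000000000000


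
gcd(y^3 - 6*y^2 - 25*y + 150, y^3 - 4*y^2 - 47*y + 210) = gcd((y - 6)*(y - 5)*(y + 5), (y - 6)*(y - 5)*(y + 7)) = y^2 - 11*y + 30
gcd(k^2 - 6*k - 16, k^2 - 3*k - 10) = k + 2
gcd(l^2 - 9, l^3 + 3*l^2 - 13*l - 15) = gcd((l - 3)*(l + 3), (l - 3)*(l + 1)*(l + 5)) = l - 3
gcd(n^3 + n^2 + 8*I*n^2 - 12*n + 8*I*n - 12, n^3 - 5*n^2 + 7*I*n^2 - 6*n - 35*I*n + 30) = n + 6*I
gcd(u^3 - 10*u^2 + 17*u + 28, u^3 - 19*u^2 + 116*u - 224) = u^2 - 11*u + 28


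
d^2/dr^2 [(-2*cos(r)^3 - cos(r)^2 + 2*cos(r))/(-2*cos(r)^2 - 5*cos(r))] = (-8*sin(r)^4 + 198*sin(r)^2 - 90*cos(r) - 15*cos(3*r) - 126)/(2*cos(r) + 5)^3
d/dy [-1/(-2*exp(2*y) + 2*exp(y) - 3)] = (2 - 4*exp(y))*exp(y)/(2*exp(2*y) - 2*exp(y) + 3)^2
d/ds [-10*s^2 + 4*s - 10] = 4 - 20*s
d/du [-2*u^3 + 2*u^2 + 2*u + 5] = -6*u^2 + 4*u + 2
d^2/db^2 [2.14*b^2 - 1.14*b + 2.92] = 4.28000000000000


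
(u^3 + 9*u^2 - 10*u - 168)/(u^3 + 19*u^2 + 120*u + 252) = (u - 4)/(u + 6)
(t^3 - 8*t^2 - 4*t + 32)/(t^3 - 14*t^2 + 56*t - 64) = (t + 2)/(t - 4)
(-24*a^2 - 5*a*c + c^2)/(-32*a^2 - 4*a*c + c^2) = (3*a + c)/(4*a + c)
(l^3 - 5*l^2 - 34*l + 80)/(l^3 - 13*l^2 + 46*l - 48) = (l + 5)/(l - 3)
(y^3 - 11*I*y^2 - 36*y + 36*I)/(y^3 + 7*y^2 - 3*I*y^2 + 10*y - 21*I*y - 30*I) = (y^2 - 8*I*y - 12)/(y^2 + 7*y + 10)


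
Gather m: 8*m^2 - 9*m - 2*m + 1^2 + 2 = 8*m^2 - 11*m + 3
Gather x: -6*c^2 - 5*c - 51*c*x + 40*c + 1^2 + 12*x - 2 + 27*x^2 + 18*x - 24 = -6*c^2 + 35*c + 27*x^2 + x*(30 - 51*c) - 25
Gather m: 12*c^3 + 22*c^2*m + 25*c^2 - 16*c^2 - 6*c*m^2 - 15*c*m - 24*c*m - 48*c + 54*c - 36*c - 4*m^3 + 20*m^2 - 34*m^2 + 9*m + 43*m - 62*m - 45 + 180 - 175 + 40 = 12*c^3 + 9*c^2 - 30*c - 4*m^3 + m^2*(-6*c - 14) + m*(22*c^2 - 39*c - 10)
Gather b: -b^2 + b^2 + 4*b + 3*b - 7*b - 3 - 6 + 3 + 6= 0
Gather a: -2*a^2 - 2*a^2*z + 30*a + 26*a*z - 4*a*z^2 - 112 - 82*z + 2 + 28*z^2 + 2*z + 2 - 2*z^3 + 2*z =a^2*(-2*z - 2) + a*(-4*z^2 + 26*z + 30) - 2*z^3 + 28*z^2 - 78*z - 108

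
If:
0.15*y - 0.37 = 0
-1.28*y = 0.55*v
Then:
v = -5.74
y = 2.47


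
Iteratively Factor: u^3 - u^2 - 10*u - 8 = (u + 1)*(u^2 - 2*u - 8) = (u - 4)*(u + 1)*(u + 2)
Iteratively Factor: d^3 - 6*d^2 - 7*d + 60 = (d + 3)*(d^2 - 9*d + 20) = (d - 4)*(d + 3)*(d - 5)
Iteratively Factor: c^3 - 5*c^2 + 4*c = (c)*(c^2 - 5*c + 4) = c*(c - 4)*(c - 1)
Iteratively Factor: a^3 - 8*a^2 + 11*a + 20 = (a - 5)*(a^2 - 3*a - 4) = (a - 5)*(a + 1)*(a - 4)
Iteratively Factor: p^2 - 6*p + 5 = (p - 1)*(p - 5)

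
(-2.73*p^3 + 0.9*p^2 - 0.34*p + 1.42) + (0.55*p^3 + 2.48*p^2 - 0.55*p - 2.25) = -2.18*p^3 + 3.38*p^2 - 0.89*p - 0.83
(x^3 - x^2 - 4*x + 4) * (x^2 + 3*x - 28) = x^5 + 2*x^4 - 35*x^3 + 20*x^2 + 124*x - 112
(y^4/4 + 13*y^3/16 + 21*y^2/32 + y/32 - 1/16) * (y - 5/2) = y^5/4 + 3*y^4/16 - 11*y^3/8 - 103*y^2/64 - 9*y/64 + 5/32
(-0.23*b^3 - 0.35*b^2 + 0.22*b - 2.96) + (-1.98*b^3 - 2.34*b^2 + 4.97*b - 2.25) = -2.21*b^3 - 2.69*b^2 + 5.19*b - 5.21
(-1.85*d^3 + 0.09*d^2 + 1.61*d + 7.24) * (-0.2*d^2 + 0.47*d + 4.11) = 0.37*d^5 - 0.8875*d^4 - 7.8832*d^3 - 0.3214*d^2 + 10.0199*d + 29.7564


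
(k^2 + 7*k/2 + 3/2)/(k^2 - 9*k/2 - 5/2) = (k + 3)/(k - 5)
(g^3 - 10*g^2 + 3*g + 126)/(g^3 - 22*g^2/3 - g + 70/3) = 3*(g^2 - 3*g - 18)/(3*g^2 - g - 10)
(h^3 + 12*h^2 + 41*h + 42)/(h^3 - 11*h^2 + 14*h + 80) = (h^2 + 10*h + 21)/(h^2 - 13*h + 40)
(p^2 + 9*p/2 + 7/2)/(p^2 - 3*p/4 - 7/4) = 2*(2*p + 7)/(4*p - 7)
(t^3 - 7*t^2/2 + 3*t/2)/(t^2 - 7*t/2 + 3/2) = t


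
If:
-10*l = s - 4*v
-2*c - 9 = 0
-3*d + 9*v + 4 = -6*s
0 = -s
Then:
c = -9/2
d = 3*v + 4/3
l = 2*v/5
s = 0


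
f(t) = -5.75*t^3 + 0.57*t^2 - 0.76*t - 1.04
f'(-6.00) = -628.60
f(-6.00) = 1266.04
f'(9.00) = -1387.75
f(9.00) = -4153.46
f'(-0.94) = -17.07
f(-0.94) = 4.95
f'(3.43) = -199.79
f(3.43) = -228.97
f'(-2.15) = -82.95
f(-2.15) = 60.37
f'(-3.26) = -187.80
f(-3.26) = 206.71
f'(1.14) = -21.88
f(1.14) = -9.68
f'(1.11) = -20.75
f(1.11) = -9.05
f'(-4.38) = -336.68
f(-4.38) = 496.38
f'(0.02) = -0.74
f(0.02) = -1.06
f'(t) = -17.25*t^2 + 1.14*t - 0.76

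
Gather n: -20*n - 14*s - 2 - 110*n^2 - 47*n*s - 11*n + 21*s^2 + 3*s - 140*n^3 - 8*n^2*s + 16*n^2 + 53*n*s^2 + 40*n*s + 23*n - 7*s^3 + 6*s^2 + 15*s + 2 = -140*n^3 + n^2*(-8*s - 94) + n*(53*s^2 - 7*s - 8) - 7*s^3 + 27*s^2 + 4*s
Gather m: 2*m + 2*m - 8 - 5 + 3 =4*m - 10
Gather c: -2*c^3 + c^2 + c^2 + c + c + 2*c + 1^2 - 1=-2*c^3 + 2*c^2 + 4*c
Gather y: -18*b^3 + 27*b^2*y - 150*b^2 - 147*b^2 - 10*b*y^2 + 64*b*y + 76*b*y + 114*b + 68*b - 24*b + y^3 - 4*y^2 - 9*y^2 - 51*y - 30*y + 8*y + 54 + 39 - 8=-18*b^3 - 297*b^2 + 158*b + y^3 + y^2*(-10*b - 13) + y*(27*b^2 + 140*b - 73) + 85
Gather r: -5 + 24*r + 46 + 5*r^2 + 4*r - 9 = 5*r^2 + 28*r + 32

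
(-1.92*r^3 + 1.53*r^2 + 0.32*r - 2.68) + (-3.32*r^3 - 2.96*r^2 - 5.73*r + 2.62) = -5.24*r^3 - 1.43*r^2 - 5.41*r - 0.0600000000000001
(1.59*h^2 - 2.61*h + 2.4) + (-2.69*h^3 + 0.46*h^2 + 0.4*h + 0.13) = -2.69*h^3 + 2.05*h^2 - 2.21*h + 2.53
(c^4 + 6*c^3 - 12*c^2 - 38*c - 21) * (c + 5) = c^5 + 11*c^4 + 18*c^3 - 98*c^2 - 211*c - 105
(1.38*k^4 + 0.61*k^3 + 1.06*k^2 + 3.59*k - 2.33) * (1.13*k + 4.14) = 1.5594*k^5 + 6.4025*k^4 + 3.7232*k^3 + 8.4451*k^2 + 12.2297*k - 9.6462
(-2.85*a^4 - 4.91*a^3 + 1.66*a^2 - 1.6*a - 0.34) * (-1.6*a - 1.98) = 4.56*a^5 + 13.499*a^4 + 7.0658*a^3 - 0.726799999999999*a^2 + 3.712*a + 0.6732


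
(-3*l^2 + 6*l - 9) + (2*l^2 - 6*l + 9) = -l^2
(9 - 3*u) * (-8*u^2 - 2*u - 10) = 24*u^3 - 66*u^2 + 12*u - 90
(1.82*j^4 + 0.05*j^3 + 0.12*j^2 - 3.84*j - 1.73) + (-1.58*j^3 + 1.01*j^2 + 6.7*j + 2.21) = 1.82*j^4 - 1.53*j^3 + 1.13*j^2 + 2.86*j + 0.48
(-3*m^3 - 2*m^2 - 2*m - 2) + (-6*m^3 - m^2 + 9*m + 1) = -9*m^3 - 3*m^2 + 7*m - 1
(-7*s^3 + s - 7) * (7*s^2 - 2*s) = -49*s^5 + 14*s^4 + 7*s^3 - 51*s^2 + 14*s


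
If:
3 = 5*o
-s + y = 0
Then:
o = 3/5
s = y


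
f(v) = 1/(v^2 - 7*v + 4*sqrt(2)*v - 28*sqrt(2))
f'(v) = (-2*v - 4*sqrt(2) + 7)/(v^2 - 7*v + 4*sqrt(2)*v - 28*sqrt(2))^2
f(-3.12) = -0.04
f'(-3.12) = 0.01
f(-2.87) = -0.04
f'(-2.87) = 0.01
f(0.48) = -0.02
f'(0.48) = 0.00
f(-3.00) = -0.04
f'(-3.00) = 0.01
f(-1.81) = -0.03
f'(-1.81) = 0.00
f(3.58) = -0.03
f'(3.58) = -0.00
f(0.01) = -0.03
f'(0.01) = 0.00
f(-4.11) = -0.06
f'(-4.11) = 0.03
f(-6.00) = 0.22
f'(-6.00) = 0.67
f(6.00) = -0.09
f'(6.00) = -0.08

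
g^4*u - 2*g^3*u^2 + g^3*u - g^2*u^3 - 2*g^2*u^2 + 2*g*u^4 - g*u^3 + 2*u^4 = (g - 2*u)*(g - u)*(g + u)*(g*u + u)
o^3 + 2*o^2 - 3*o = o*(o - 1)*(o + 3)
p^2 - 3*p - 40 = (p - 8)*(p + 5)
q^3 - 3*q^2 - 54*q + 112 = (q - 8)*(q - 2)*(q + 7)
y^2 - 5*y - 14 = (y - 7)*(y + 2)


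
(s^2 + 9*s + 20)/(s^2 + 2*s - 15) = (s + 4)/(s - 3)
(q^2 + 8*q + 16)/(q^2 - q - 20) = (q + 4)/(q - 5)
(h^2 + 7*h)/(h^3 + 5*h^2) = (h + 7)/(h*(h + 5))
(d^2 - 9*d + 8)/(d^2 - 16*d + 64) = (d - 1)/(d - 8)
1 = 1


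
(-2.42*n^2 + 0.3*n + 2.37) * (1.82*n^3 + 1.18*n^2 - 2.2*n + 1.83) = -4.4044*n^5 - 2.3096*n^4 + 9.9914*n^3 - 2.292*n^2 - 4.665*n + 4.3371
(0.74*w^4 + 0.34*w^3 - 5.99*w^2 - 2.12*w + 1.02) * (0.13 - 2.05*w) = -1.517*w^5 - 0.6008*w^4 + 12.3237*w^3 + 3.5673*w^2 - 2.3666*w + 0.1326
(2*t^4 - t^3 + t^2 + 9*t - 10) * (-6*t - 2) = -12*t^5 + 2*t^4 - 4*t^3 - 56*t^2 + 42*t + 20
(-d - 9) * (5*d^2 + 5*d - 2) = -5*d^3 - 50*d^2 - 43*d + 18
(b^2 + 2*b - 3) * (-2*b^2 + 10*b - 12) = -2*b^4 + 6*b^3 + 14*b^2 - 54*b + 36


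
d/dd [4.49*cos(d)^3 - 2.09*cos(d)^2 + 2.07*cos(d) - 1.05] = (-13.47*cos(d)^2 + 4.18*cos(d) - 2.07)*sin(d)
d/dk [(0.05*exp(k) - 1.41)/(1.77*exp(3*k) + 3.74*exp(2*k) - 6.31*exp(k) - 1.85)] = (-0.177*exp(3*k) + 7.3001*exp(2*k) + 10.5468*exp(k) - 8.9896)*exp(k)/(3.1329*exp(6*k) + 13.2396*exp(5*k) - 8.3498*exp(4*k) - 53.7478*exp(3*k) + 25.9781*exp(2*k) + 23.347*exp(k) + 3.4225)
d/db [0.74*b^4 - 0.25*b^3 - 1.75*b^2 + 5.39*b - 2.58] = 2.96*b^3 - 0.75*b^2 - 3.5*b + 5.39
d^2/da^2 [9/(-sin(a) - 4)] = 9*(sin(a)^2 - 4*sin(a) - 2)/(sin(a) + 4)^3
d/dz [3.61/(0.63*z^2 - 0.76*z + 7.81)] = (2.7436 - 4.5486*z)/(0.63*z^2 - 0.76*z + 7.81)^2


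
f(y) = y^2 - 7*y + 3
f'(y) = 2*y - 7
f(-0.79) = 9.15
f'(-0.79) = -8.58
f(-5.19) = 66.27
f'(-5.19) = -17.38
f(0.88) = -2.39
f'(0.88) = -5.24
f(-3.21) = 35.77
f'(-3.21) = -13.42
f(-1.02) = 11.18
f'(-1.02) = -9.04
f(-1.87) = 19.59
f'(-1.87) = -10.74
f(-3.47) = 39.33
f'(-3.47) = -13.94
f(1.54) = -5.41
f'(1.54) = -3.92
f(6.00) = -3.00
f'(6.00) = 5.00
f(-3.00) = 33.00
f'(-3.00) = -13.00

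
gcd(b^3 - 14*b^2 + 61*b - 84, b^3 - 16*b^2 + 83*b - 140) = b^2 - 11*b + 28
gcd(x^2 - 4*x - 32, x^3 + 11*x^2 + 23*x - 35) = 1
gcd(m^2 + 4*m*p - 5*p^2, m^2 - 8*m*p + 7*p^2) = -m + p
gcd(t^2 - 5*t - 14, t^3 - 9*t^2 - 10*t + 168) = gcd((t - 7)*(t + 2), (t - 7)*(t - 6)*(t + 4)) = t - 7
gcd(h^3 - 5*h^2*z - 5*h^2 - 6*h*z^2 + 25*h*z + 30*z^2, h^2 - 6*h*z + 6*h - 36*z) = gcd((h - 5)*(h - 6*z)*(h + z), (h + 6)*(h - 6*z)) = -h + 6*z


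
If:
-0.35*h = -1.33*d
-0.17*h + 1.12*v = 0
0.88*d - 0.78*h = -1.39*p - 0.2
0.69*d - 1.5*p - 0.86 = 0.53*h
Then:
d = -0.18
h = -0.69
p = -0.41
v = -0.10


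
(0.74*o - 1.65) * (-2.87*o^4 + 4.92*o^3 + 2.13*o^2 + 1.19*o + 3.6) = -2.1238*o^5 + 8.3763*o^4 - 6.5418*o^3 - 2.6339*o^2 + 0.7005*o - 5.94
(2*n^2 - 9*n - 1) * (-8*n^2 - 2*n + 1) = -16*n^4 + 68*n^3 + 28*n^2 - 7*n - 1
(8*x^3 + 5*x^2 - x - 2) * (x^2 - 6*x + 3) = 8*x^5 - 43*x^4 - 7*x^3 + 19*x^2 + 9*x - 6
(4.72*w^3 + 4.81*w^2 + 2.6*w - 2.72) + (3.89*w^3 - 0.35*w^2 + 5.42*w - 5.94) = 8.61*w^3 + 4.46*w^2 + 8.02*w - 8.66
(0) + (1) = 1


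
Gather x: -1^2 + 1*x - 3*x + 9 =8 - 2*x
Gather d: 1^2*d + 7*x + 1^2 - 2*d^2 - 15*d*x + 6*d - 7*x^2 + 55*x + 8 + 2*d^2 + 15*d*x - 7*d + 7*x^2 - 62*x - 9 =0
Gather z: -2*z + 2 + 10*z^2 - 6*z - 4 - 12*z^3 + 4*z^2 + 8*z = -12*z^3 + 14*z^2 - 2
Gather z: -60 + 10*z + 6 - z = 9*z - 54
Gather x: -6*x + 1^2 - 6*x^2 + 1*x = -6*x^2 - 5*x + 1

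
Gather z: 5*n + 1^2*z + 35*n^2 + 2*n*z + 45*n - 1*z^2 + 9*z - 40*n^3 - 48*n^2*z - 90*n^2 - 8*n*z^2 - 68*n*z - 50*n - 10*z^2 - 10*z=-40*n^3 - 55*n^2 + z^2*(-8*n - 11) + z*(-48*n^2 - 66*n)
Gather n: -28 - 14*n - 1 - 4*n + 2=-18*n - 27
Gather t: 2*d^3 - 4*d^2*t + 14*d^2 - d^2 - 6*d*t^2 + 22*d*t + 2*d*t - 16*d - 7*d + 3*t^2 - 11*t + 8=2*d^3 + 13*d^2 - 23*d + t^2*(3 - 6*d) + t*(-4*d^2 + 24*d - 11) + 8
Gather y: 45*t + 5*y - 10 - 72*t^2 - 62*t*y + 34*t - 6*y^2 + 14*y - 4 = -72*t^2 + 79*t - 6*y^2 + y*(19 - 62*t) - 14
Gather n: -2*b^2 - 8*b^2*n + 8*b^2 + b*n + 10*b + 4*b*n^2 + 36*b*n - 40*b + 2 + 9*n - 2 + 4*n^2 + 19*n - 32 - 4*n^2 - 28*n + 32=6*b^2 + 4*b*n^2 - 30*b + n*(-8*b^2 + 37*b)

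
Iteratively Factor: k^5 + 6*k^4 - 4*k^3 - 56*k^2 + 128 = (k + 2)*(k^4 + 4*k^3 - 12*k^2 - 32*k + 64) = (k - 2)*(k + 2)*(k^3 + 6*k^2 - 32) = (k - 2)^2*(k + 2)*(k^2 + 8*k + 16) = (k - 2)^2*(k + 2)*(k + 4)*(k + 4)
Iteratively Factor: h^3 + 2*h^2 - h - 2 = (h + 1)*(h^2 + h - 2) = (h + 1)*(h + 2)*(h - 1)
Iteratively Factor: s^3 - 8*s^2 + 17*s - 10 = (s - 5)*(s^2 - 3*s + 2) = (s - 5)*(s - 1)*(s - 2)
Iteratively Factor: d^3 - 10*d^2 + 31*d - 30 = (d - 2)*(d^2 - 8*d + 15) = (d - 3)*(d - 2)*(d - 5)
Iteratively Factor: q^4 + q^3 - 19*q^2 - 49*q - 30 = (q + 3)*(q^3 - 2*q^2 - 13*q - 10) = (q + 2)*(q + 3)*(q^2 - 4*q - 5) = (q + 1)*(q + 2)*(q + 3)*(q - 5)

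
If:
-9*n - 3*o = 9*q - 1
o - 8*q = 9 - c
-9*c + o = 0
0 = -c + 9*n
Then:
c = 89/314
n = 89/2826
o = 801/314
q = -121/157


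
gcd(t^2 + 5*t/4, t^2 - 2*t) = t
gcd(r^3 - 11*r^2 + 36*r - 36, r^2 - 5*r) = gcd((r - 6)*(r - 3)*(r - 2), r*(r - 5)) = 1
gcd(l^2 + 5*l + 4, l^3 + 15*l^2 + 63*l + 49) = l + 1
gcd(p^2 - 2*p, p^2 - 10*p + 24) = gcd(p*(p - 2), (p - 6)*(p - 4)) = 1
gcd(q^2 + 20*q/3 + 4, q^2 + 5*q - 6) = q + 6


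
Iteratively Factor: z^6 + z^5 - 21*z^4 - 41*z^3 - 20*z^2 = (z + 4)*(z^5 - 3*z^4 - 9*z^3 - 5*z^2) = (z - 5)*(z + 4)*(z^4 + 2*z^3 + z^2) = z*(z - 5)*(z + 4)*(z^3 + 2*z^2 + z) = z^2*(z - 5)*(z + 4)*(z^2 + 2*z + 1) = z^2*(z - 5)*(z + 1)*(z + 4)*(z + 1)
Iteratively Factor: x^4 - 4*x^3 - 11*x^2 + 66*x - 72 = (x - 3)*(x^3 - x^2 - 14*x + 24) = (x - 3)*(x + 4)*(x^2 - 5*x + 6) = (x - 3)^2*(x + 4)*(x - 2)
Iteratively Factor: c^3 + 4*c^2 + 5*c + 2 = (c + 1)*(c^2 + 3*c + 2) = (c + 1)^2*(c + 2)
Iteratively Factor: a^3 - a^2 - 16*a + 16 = (a - 1)*(a^2 - 16) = (a - 4)*(a - 1)*(a + 4)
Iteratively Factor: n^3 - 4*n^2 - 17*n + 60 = (n - 3)*(n^2 - n - 20) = (n - 3)*(n + 4)*(n - 5)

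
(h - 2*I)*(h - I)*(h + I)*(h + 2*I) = h^4 + 5*h^2 + 4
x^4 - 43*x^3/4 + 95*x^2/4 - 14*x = x*(x - 8)*(x - 7/4)*(x - 1)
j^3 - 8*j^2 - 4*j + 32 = (j - 8)*(j - 2)*(j + 2)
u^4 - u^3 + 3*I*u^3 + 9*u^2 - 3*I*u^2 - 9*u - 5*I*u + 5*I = (u - I)*(u + 5*I)*(-I*u + I)*(I*u + 1)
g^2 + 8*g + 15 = (g + 3)*(g + 5)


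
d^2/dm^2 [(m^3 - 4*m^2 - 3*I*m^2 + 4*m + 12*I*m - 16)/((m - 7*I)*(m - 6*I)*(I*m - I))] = (m^6*(20 + 6*I) + m^5*(-6 - 276*I) + m^4*(-828 + 1026*I) + m^3*(6610 - 3052*I) + m^2*(-20376 - 16380*I) + m*(-35040 + 43944*I) + 44856 + 39280*I)/(m^9 + m^8*(-3 - 39*I) + m^7*(-630 + 117*I) + m^6*(1898 + 5356*I) + m^5*(24687 - 16380*I) + m^4*(-79125 - 52377*I) + m^3*(5670 + 200915*I) + m^2*(195678 - 206388*I) + m*(-222264 + 68796*I) + 74088)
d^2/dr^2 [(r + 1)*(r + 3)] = 2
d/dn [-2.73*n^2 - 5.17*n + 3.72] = -5.46*n - 5.17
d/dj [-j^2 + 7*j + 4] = 7 - 2*j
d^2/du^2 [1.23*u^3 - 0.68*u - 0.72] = 7.38*u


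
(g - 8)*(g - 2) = g^2 - 10*g + 16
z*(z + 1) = z^2 + z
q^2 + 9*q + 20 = (q + 4)*(q + 5)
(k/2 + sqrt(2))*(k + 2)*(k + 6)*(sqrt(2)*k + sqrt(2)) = sqrt(2)*k^4/2 + 2*k^3 + 9*sqrt(2)*k^3/2 + 10*sqrt(2)*k^2 + 18*k^2 + 6*sqrt(2)*k + 40*k + 24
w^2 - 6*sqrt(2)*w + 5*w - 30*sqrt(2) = (w + 5)*(w - 6*sqrt(2))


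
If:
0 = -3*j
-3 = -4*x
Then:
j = 0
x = 3/4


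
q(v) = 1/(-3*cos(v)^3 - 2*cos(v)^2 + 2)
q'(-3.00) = 0.08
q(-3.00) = 0.34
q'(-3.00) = 0.08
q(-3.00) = 0.34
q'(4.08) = 0.17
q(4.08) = 0.52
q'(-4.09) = -0.16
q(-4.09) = 0.52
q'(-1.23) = 0.80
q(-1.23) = 0.60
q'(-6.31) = 0.04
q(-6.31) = -0.33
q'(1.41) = -0.23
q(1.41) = 0.52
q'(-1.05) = 2.84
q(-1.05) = 0.88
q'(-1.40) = 0.25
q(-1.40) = 0.52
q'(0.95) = -8.14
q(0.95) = 1.36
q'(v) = (-9*sin(v)*cos(v)^2 - 4*sin(v)*cos(v))/(-3*cos(v)^3 - 2*cos(v)^2 + 2)^2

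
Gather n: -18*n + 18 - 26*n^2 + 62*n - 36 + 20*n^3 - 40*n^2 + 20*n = 20*n^3 - 66*n^2 + 64*n - 18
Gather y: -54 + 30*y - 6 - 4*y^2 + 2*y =-4*y^2 + 32*y - 60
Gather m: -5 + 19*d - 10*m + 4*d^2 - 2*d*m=4*d^2 + 19*d + m*(-2*d - 10) - 5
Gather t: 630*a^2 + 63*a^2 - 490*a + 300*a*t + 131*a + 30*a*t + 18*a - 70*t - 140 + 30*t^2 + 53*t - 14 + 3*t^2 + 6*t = 693*a^2 - 341*a + 33*t^2 + t*(330*a - 11) - 154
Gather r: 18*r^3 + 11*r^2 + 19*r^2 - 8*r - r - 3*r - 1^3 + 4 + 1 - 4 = 18*r^3 + 30*r^2 - 12*r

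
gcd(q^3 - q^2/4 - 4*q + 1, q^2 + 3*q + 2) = q + 2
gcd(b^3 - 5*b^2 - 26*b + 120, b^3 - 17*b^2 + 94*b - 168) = b^2 - 10*b + 24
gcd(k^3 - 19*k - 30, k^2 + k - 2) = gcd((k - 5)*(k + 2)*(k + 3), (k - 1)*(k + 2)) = k + 2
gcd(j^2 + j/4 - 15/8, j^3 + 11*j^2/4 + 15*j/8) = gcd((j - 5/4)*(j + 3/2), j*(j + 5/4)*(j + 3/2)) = j + 3/2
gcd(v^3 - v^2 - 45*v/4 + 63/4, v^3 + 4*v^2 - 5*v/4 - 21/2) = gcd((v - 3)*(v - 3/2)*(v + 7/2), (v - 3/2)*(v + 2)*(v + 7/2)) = v^2 + 2*v - 21/4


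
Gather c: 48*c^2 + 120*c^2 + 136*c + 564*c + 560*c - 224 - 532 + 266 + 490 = 168*c^2 + 1260*c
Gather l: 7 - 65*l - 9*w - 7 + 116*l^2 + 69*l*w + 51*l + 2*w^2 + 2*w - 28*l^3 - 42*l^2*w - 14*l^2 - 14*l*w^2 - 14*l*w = -28*l^3 + l^2*(102 - 42*w) + l*(-14*w^2 + 55*w - 14) + 2*w^2 - 7*w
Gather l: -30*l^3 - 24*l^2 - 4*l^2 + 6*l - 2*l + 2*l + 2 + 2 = -30*l^3 - 28*l^2 + 6*l + 4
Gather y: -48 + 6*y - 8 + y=7*y - 56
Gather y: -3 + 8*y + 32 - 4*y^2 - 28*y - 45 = -4*y^2 - 20*y - 16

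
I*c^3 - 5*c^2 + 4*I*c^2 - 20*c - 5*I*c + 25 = (c + 5)*(c + 5*I)*(I*c - I)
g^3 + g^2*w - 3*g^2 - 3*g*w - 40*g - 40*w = (g - 8)*(g + 5)*(g + w)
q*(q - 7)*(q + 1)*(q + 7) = q^4 + q^3 - 49*q^2 - 49*q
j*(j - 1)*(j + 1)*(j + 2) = j^4 + 2*j^3 - j^2 - 2*j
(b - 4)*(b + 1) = b^2 - 3*b - 4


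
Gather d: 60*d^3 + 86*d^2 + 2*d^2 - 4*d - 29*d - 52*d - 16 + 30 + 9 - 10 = 60*d^3 + 88*d^2 - 85*d + 13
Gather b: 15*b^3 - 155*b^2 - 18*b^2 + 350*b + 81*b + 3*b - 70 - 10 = 15*b^3 - 173*b^2 + 434*b - 80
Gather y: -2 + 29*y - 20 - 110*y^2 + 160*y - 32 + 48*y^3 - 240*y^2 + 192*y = 48*y^3 - 350*y^2 + 381*y - 54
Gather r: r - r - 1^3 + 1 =0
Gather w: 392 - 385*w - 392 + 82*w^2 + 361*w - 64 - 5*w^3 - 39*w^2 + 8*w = -5*w^3 + 43*w^2 - 16*w - 64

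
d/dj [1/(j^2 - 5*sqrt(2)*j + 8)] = (-2*j + 5*sqrt(2))/(j^2 - 5*sqrt(2)*j + 8)^2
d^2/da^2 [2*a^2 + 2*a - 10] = 4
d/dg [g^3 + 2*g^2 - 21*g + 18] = 3*g^2 + 4*g - 21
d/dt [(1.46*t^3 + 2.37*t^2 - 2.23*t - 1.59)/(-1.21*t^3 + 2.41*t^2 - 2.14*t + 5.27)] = (6.3863*t^4 - 11.6454*t^3 + 17.6134*t^2 + 32.6436*t - 15.1547)/(1.4641*t^6 - 5.8322*t^5 + 10.9869*t^4 - 23.0682*t^3 + 29.981*t^2 - 22.5556*t + 27.7729)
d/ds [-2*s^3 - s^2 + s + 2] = -6*s^2 - 2*s + 1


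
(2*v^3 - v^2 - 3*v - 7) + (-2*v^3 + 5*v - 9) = -v^2 + 2*v - 16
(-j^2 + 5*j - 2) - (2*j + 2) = -j^2 + 3*j - 4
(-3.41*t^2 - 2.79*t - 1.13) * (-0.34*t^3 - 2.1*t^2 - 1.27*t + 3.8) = 1.1594*t^5 + 8.1096*t^4 + 10.5739*t^3 - 7.0417*t^2 - 9.1669*t - 4.294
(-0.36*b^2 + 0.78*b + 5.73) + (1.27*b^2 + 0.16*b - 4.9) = 0.91*b^2 + 0.94*b + 0.83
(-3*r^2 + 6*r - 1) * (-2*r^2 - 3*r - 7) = 6*r^4 - 3*r^3 + 5*r^2 - 39*r + 7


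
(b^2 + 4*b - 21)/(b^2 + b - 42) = (b - 3)/(b - 6)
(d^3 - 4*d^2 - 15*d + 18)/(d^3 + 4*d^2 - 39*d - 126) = (d - 1)/(d + 7)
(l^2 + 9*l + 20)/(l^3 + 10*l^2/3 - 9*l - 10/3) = 3*(l + 4)/(3*l^2 - 5*l - 2)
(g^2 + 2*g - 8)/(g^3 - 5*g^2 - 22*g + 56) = 1/(g - 7)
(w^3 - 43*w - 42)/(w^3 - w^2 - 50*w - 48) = (w - 7)/(w - 8)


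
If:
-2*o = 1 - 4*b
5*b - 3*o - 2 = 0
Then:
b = -1/2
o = -3/2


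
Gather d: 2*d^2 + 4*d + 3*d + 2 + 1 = 2*d^2 + 7*d + 3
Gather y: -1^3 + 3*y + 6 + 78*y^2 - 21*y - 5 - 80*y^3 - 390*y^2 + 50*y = -80*y^3 - 312*y^2 + 32*y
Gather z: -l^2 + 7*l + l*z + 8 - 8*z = -l^2 + 7*l + z*(l - 8) + 8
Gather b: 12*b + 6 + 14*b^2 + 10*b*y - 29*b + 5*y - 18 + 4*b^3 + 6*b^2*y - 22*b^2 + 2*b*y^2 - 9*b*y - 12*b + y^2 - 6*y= 4*b^3 + b^2*(6*y - 8) + b*(2*y^2 + y - 29) + y^2 - y - 12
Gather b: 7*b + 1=7*b + 1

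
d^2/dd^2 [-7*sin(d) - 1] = 7*sin(d)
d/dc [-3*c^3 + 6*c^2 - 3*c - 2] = -9*c^2 + 12*c - 3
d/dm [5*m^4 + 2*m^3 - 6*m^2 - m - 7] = 20*m^3 + 6*m^2 - 12*m - 1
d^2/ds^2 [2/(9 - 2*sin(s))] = 4*(9*sin(s) - cos(2*s) - 3)/(2*sin(s) - 9)^3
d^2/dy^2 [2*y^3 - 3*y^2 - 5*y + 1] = 12*y - 6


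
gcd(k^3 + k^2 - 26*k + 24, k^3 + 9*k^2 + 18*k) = k + 6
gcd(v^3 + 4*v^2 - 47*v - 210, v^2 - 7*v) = v - 7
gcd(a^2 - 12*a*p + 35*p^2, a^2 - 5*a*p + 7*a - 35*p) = -a + 5*p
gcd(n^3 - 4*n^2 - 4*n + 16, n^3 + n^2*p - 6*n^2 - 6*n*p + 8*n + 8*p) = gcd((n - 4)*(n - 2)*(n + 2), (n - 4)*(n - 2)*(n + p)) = n^2 - 6*n + 8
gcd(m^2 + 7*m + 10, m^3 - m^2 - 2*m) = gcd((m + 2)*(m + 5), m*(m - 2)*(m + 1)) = 1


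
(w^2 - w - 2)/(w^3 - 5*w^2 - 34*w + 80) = (w + 1)/(w^2 - 3*w - 40)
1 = 1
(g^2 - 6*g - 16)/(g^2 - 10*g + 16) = (g + 2)/(g - 2)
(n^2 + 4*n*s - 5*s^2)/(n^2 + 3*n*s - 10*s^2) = (-n + s)/(-n + 2*s)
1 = 1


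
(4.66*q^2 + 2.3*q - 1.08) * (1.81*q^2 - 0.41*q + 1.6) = 8.4346*q^4 + 2.2524*q^3 + 4.5582*q^2 + 4.1228*q - 1.728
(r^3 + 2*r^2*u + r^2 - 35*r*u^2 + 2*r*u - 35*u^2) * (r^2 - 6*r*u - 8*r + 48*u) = r^5 - 4*r^4*u - 7*r^4 - 47*r^3*u^2 + 28*r^3*u - 8*r^3 + 210*r^2*u^3 + 329*r^2*u^2 + 32*r^2*u - 1470*r*u^3 + 376*r*u^2 - 1680*u^3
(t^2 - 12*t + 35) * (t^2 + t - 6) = t^4 - 11*t^3 + 17*t^2 + 107*t - 210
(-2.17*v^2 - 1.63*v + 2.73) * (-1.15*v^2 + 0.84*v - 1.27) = 2.4955*v^4 + 0.0516999999999999*v^3 - 1.7528*v^2 + 4.3633*v - 3.4671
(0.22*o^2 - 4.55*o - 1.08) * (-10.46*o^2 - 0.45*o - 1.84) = -2.3012*o^4 + 47.494*o^3 + 12.9395*o^2 + 8.858*o + 1.9872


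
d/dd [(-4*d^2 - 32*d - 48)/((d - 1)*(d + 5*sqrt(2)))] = 4*(-2*(d - 1)*(d + 4)*(d + 5*sqrt(2)) + (d - 1)*(d^2 + 8*d + 12) + (d + 5*sqrt(2))*(d^2 + 8*d + 12))/((d - 1)^2*(d + 5*sqrt(2))^2)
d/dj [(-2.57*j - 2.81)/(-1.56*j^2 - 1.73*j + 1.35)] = (4.0092*j^2 + 4.4461*j - (2.57*j + 2.81)*(3.12*j + 1.73) - 3.4695)/(1.56*j^2 + 1.73*j - 1.35)^2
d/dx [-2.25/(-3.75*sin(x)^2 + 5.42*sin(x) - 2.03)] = (12.195 - 16.875*sin(x))*cos(x)/(3.75*sin(x)^2 - 5.42*sin(x) + 2.03)^2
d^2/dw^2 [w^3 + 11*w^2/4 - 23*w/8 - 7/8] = 6*w + 11/2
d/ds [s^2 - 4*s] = 2*s - 4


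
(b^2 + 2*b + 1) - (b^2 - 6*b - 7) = 8*b + 8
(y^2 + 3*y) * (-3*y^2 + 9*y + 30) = -3*y^4 + 57*y^2 + 90*y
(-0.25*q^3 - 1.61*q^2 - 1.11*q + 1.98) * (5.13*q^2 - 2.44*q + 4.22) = -1.2825*q^5 - 7.6493*q^4 - 2.8209*q^3 + 6.0716*q^2 - 9.5154*q + 8.3556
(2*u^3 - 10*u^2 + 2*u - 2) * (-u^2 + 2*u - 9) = -2*u^5 + 14*u^4 - 40*u^3 + 96*u^2 - 22*u + 18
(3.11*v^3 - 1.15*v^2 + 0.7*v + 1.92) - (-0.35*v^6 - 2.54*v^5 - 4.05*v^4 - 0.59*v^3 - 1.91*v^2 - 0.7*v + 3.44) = 0.35*v^6 + 2.54*v^5 + 4.05*v^4 + 3.7*v^3 + 0.76*v^2 + 1.4*v - 1.52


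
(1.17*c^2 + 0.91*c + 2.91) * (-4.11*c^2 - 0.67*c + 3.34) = -4.8087*c^4 - 4.524*c^3 - 8.662*c^2 + 1.0897*c + 9.7194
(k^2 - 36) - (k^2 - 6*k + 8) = 6*k - 44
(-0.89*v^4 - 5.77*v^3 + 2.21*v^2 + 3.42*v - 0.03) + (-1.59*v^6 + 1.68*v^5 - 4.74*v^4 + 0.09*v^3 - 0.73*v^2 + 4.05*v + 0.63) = -1.59*v^6 + 1.68*v^5 - 5.63*v^4 - 5.68*v^3 + 1.48*v^2 + 7.47*v + 0.6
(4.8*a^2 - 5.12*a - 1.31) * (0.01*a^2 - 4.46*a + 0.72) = 0.048*a^4 - 21.4592*a^3 + 26.2781*a^2 + 2.1562*a - 0.9432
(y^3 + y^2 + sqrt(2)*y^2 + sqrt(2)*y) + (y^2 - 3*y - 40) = y^3 + sqrt(2)*y^2 + 2*y^2 - 3*y + sqrt(2)*y - 40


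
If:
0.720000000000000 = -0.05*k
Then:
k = -14.40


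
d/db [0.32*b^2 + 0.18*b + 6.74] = 0.64*b + 0.18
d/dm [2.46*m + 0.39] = 2.46000000000000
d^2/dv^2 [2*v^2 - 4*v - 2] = 4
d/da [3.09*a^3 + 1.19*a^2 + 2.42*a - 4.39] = 9.27*a^2 + 2.38*a + 2.42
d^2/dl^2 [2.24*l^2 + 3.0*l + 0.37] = 4.48000000000000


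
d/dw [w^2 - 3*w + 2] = 2*w - 3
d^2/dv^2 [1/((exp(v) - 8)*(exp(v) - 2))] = (4*exp(3*v) - 30*exp(2*v) + 36*exp(v) + 160)*exp(v)/(exp(6*v) - 30*exp(5*v) + 348*exp(4*v) - 1960*exp(3*v) + 5568*exp(2*v) - 7680*exp(v) + 4096)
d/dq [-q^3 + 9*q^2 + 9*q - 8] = -3*q^2 + 18*q + 9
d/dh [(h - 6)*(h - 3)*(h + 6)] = 3*h^2 - 6*h - 36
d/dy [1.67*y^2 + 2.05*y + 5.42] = 3.34*y + 2.05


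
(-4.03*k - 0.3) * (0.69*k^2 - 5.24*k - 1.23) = -2.7807*k^3 + 20.9102*k^2 + 6.5289*k + 0.369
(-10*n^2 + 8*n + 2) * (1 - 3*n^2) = 30*n^4 - 24*n^3 - 16*n^2 + 8*n + 2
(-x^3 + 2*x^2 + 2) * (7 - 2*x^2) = 2*x^5 - 4*x^4 - 7*x^3 + 10*x^2 + 14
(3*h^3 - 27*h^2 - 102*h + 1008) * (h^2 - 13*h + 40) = 3*h^5 - 66*h^4 + 369*h^3 + 1254*h^2 - 17184*h + 40320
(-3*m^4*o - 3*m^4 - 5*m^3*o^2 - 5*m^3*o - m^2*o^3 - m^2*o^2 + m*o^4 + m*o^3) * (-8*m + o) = 24*m^5*o + 24*m^5 + 37*m^4*o^2 + 37*m^4*o + 3*m^3*o^3 + 3*m^3*o^2 - 9*m^2*o^4 - 9*m^2*o^3 + m*o^5 + m*o^4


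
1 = 1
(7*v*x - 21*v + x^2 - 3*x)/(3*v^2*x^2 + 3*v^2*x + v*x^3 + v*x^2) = (7*v*x - 21*v + x^2 - 3*x)/(v*x*(3*v*x + 3*v + x^2 + x))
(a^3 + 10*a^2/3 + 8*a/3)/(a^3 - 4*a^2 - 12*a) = (a + 4/3)/(a - 6)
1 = 1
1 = 1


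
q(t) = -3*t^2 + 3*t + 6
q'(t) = 3 - 6*t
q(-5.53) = -102.33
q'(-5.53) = 36.18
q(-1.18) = -1.72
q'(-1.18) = 10.08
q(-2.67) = -23.40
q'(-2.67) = 19.02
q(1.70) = 2.43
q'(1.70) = -7.20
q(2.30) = -2.97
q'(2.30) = -10.80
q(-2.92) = -28.34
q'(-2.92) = 20.52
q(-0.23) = 5.15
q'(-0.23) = 4.38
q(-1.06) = -0.55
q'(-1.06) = 9.36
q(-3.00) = -30.00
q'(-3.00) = 21.00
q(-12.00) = -462.00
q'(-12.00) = 75.00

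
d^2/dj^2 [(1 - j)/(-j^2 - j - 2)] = 2*(-3*j*(j^2 + j + 2) + (j - 1)*(2*j + 1)^2)/(j^2 + j + 2)^3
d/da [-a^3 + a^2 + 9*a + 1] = -3*a^2 + 2*a + 9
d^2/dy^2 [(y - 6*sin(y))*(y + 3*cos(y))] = 6*y*sin(y) - 3*y*cos(y) - 6*sin(y) + 36*sin(2*y) - 12*cos(y) + 2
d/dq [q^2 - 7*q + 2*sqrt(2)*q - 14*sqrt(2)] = 2*q - 7 + 2*sqrt(2)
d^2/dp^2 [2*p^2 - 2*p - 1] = 4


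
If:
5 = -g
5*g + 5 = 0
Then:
No Solution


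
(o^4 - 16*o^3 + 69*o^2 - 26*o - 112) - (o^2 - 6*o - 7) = o^4 - 16*o^3 + 68*o^2 - 20*o - 105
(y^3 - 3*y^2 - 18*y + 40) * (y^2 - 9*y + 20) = y^5 - 12*y^4 + 29*y^3 + 142*y^2 - 720*y + 800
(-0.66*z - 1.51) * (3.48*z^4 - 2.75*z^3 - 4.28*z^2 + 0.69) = -2.2968*z^5 - 3.4398*z^4 + 6.9773*z^3 + 6.4628*z^2 - 0.4554*z - 1.0419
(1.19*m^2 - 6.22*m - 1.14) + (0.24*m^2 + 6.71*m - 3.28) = 1.43*m^2 + 0.49*m - 4.42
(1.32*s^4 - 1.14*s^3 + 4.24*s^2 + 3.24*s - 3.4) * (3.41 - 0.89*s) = -1.1748*s^5 + 5.5158*s^4 - 7.661*s^3 + 11.5748*s^2 + 14.0744*s - 11.594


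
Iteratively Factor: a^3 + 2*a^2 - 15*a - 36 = (a - 4)*(a^2 + 6*a + 9) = (a - 4)*(a + 3)*(a + 3)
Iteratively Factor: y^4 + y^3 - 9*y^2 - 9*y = (y - 3)*(y^3 + 4*y^2 + 3*y) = (y - 3)*(y + 1)*(y^2 + 3*y) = (y - 3)*(y + 1)*(y + 3)*(y)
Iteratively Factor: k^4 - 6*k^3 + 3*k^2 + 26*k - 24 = (k + 2)*(k^3 - 8*k^2 + 19*k - 12) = (k - 1)*(k + 2)*(k^2 - 7*k + 12) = (k - 4)*(k - 1)*(k + 2)*(k - 3)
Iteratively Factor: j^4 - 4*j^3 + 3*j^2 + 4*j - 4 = (j + 1)*(j^3 - 5*j^2 + 8*j - 4) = (j - 1)*(j + 1)*(j^2 - 4*j + 4) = (j - 2)*(j - 1)*(j + 1)*(j - 2)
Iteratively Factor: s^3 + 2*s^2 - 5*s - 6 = (s + 3)*(s^2 - s - 2) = (s + 1)*(s + 3)*(s - 2)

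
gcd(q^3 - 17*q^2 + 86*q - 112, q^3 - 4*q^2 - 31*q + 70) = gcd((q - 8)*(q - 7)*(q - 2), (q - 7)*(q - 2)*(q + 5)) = q^2 - 9*q + 14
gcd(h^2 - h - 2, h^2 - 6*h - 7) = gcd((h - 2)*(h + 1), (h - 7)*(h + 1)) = h + 1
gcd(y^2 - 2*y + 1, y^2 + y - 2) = y - 1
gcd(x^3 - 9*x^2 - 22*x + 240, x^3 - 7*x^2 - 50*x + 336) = x^2 - 14*x + 48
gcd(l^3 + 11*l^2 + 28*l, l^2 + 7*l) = l^2 + 7*l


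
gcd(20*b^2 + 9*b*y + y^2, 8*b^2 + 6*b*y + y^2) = 4*b + y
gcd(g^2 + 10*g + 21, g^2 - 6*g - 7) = 1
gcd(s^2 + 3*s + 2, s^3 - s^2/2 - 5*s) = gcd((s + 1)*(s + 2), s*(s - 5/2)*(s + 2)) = s + 2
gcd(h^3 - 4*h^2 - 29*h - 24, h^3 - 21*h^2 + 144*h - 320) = h - 8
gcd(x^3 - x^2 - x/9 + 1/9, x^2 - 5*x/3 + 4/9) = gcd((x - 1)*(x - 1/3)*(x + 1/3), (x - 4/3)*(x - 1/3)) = x - 1/3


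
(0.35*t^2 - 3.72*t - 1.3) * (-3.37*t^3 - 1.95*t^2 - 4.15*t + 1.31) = -1.1795*t^5 + 11.8539*t^4 + 10.1825*t^3 + 18.4315*t^2 + 0.5218*t - 1.703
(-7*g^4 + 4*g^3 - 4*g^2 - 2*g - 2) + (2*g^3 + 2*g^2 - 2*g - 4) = -7*g^4 + 6*g^3 - 2*g^2 - 4*g - 6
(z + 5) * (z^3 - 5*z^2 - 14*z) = z^4 - 39*z^2 - 70*z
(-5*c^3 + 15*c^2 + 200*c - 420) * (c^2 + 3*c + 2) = -5*c^5 + 235*c^3 + 210*c^2 - 860*c - 840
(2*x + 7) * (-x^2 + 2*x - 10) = -2*x^3 - 3*x^2 - 6*x - 70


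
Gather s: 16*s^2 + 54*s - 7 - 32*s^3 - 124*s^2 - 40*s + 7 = -32*s^3 - 108*s^2 + 14*s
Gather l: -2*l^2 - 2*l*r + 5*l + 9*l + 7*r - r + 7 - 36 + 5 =-2*l^2 + l*(14 - 2*r) + 6*r - 24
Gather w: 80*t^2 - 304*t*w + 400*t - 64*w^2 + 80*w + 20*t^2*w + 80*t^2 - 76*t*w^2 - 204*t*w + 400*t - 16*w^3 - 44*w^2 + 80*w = 160*t^2 + 800*t - 16*w^3 + w^2*(-76*t - 108) + w*(20*t^2 - 508*t + 160)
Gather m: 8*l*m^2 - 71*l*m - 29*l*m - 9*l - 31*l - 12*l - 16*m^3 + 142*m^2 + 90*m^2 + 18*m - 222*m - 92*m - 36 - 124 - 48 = -52*l - 16*m^3 + m^2*(8*l + 232) + m*(-100*l - 296) - 208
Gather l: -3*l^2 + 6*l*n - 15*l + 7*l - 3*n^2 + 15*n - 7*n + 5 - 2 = -3*l^2 + l*(6*n - 8) - 3*n^2 + 8*n + 3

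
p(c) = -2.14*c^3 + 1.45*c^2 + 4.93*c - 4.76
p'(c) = -6.42*c^2 + 2.9*c + 4.93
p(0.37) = -2.85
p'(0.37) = 5.12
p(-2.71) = 35.12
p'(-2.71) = -50.08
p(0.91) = -0.69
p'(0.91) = 2.25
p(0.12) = -4.15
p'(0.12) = 5.19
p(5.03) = -215.62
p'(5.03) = -142.91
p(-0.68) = -6.77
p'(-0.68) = -0.01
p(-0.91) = -6.43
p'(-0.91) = -3.03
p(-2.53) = 26.70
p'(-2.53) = -43.50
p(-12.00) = 3842.80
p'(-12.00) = -954.35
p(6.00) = -385.22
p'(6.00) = -208.79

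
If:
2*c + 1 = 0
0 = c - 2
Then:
No Solution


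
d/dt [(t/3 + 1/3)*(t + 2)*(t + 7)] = t^2 + 20*t/3 + 23/3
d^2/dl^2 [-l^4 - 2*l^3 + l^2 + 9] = -12*l^2 - 12*l + 2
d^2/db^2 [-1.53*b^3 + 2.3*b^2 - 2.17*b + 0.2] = 4.6 - 9.18*b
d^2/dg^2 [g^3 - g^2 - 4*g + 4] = 6*g - 2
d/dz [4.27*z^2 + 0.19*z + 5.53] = 8.54*z + 0.19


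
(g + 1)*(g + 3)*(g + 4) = g^3 + 8*g^2 + 19*g + 12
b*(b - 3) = b^2 - 3*b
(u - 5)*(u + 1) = u^2 - 4*u - 5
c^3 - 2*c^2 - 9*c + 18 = (c - 3)*(c - 2)*(c + 3)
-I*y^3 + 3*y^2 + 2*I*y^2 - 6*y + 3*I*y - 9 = (y - 3)*(y + 3*I)*(-I*y - I)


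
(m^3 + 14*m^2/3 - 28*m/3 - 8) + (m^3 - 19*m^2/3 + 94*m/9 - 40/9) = 2*m^3 - 5*m^2/3 + 10*m/9 - 112/9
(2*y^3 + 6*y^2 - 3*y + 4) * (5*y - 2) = 10*y^4 + 26*y^3 - 27*y^2 + 26*y - 8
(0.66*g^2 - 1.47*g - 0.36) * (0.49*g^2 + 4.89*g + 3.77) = 0.3234*g^4 + 2.5071*g^3 - 4.8765*g^2 - 7.3023*g - 1.3572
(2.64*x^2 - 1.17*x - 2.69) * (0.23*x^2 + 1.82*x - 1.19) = 0.6072*x^4 + 4.5357*x^3 - 5.8897*x^2 - 3.5035*x + 3.2011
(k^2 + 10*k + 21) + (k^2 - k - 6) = 2*k^2 + 9*k + 15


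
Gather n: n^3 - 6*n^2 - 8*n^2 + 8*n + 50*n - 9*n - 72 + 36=n^3 - 14*n^2 + 49*n - 36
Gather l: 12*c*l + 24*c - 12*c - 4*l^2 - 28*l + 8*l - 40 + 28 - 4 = 12*c - 4*l^2 + l*(12*c - 20) - 16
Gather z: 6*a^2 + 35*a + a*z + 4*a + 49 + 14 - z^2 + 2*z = 6*a^2 + 39*a - z^2 + z*(a + 2) + 63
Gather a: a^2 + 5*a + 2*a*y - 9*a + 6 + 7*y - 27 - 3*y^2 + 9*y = a^2 + a*(2*y - 4) - 3*y^2 + 16*y - 21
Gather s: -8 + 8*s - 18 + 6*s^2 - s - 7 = 6*s^2 + 7*s - 33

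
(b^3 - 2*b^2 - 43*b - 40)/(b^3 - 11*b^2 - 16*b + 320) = (b + 1)/(b - 8)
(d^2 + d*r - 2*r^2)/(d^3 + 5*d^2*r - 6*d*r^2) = (d + 2*r)/(d*(d + 6*r))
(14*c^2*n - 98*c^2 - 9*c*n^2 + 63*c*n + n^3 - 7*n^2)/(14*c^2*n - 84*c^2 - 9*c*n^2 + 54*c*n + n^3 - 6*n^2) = (n - 7)/(n - 6)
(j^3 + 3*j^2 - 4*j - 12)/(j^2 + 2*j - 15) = (j^3 + 3*j^2 - 4*j - 12)/(j^2 + 2*j - 15)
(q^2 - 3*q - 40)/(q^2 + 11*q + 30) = (q - 8)/(q + 6)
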